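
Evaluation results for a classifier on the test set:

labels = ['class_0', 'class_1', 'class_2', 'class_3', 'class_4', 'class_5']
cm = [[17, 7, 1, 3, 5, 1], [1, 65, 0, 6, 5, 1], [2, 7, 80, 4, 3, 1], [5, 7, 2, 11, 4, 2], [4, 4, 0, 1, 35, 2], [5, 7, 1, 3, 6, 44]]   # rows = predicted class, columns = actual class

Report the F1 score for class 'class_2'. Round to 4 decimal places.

Treat 'class_2' as positive and all other classes as negative.
F1 score = 2·TP/(2·TP+FP+FN).
class_2: TP=80, FP=2+7+4+3+1=17, FN=1+0+2+0+1=4 → 160/181 = 0.88398

0.8840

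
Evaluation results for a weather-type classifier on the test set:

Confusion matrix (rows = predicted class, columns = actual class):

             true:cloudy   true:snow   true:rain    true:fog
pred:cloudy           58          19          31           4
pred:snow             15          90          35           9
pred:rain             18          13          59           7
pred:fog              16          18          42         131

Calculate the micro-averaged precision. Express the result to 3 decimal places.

Micro-averaging pools counts across classes: ΣTP=338, ΣFP=227, ΣFN=227.
Micro-precision = TP/(TP+FP) on pooled counts = 0.598 (equals overall accuracy in single-label multiclass).

0.598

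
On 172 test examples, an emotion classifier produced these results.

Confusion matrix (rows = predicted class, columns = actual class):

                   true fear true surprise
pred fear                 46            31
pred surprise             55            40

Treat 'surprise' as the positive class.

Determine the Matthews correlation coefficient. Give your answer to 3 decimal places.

MCC = (TP·TN − FP·FN) / √((TP+FP)(TP+FN)(TN+FP)(TN+FN))
Numerator = 40·46 − 55·31 = 135
Denominator = √(95·71·101·77) = √52455865 = 7242.6421
MCC = 135 / 7242.6421 = 0.019

0.019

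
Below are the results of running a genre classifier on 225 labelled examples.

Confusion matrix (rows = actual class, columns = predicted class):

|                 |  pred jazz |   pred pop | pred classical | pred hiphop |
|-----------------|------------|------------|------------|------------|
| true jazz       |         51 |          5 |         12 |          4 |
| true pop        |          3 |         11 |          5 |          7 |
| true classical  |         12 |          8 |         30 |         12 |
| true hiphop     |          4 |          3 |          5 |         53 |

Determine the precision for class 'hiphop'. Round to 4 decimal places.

Treat 'hiphop' as positive and all other classes as negative.
precision = TP/(TP+FP).
hiphop: TP=53, FP=4+7+12=23 → 53/76 = 0.69737

0.6974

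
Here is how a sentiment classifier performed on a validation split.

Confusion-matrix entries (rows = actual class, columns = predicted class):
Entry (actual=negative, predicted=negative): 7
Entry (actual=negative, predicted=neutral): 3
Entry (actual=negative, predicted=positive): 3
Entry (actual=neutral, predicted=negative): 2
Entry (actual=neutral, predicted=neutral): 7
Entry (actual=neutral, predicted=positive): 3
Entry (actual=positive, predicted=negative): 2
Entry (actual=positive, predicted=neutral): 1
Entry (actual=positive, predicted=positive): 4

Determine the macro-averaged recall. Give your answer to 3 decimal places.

Per-class recall (TP/(TP+FN)):
  negative: TP=7, FN=3+3=6 → 7/13 = 0.5385
  neutral: TP=7, FN=2+3=5 → 7/12 = 0.5833
  positive: TP=4, FN=2+1=3 → 4/7 = 0.5714
Macro-recall = mean = (0.5385 + 0.5833 + 0.5714) / 3 = 0.564

0.564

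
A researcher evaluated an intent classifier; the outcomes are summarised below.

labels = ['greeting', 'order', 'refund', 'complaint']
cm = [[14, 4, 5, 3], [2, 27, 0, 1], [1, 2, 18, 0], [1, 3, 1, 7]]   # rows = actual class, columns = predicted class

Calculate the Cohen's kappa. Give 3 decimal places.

0.643

Observed agreement pₒ = trace/N = 66/89 = 0.7416
Expected agreement pₑ = Σ (rowᵢ·colᵢ)/N² = (26·18 + 30·36 + 21·24 + 12·11)/89² = 0.2757
κ = (pₒ − pₑ)/(1 − pₑ) = (0.7416 − 0.2757)/(1 − 0.2757) = 0.643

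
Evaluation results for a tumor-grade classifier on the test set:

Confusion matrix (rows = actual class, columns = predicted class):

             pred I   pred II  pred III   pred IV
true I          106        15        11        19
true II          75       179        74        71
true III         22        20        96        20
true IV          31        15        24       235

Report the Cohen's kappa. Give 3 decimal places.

0.472

Observed agreement pₒ = trace/N = 616/1013 = 0.6081
Expected agreement pₑ = Σ (rowᵢ·colᵢ)/N² = (151·234 + 399·229 + 158·205 + 305·345)/1013² = 0.2576
κ = (pₒ − pₑ)/(1 − pₑ) = (0.6081 − 0.2576)/(1 − 0.2576) = 0.472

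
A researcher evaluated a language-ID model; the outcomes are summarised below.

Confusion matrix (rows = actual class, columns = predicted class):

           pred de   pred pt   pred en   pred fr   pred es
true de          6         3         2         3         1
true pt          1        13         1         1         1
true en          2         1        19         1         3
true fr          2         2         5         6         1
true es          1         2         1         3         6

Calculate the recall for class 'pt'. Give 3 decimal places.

Take TP from the diagonal, FP from the rest of the 'pt' prediction marginal, FN from the rest of the 'pt' actual marginal.
recall = TP/(TP+FN).
pt: TP=13, FN=1+1+1+1=4 → 13/17 = 0.7647

0.765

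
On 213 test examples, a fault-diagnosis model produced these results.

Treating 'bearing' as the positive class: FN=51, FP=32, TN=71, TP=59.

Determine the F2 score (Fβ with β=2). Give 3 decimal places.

Fβ = (1+β²)·TP / ((1+β²)·TP + β²·FN + FP), with β²=4
= 5·59 / (5·59 + 4·51 + 32) = 0.556

0.556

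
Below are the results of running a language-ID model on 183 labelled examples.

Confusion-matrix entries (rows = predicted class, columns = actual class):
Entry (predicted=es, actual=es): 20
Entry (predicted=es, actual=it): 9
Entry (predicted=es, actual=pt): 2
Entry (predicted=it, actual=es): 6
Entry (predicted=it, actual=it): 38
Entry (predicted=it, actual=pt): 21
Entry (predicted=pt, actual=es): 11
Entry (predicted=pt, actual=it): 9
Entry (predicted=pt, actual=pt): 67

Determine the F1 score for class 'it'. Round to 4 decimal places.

Treat 'it' as positive and all other classes as negative.
F1 score = 2·TP/(2·TP+FP+FN).
it: TP=38, FP=6+21=27, FN=9+9=18 → 76/121 = 0.62810

0.6281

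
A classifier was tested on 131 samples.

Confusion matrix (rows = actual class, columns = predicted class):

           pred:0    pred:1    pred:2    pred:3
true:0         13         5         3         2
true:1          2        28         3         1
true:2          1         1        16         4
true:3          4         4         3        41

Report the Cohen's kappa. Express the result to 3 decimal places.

Observed agreement pₒ = trace/N = 98/131 = 0.7481
Expected agreement pₑ = Σ (rowᵢ·colᵢ)/N² = (23·20 + 34·38 + 22·25 + 52·48)/131² = 0.2796
κ = (pₒ − pₑ)/(1 − pₑ) = (0.7481 − 0.2796)/(1 − 0.2796) = 0.650

0.650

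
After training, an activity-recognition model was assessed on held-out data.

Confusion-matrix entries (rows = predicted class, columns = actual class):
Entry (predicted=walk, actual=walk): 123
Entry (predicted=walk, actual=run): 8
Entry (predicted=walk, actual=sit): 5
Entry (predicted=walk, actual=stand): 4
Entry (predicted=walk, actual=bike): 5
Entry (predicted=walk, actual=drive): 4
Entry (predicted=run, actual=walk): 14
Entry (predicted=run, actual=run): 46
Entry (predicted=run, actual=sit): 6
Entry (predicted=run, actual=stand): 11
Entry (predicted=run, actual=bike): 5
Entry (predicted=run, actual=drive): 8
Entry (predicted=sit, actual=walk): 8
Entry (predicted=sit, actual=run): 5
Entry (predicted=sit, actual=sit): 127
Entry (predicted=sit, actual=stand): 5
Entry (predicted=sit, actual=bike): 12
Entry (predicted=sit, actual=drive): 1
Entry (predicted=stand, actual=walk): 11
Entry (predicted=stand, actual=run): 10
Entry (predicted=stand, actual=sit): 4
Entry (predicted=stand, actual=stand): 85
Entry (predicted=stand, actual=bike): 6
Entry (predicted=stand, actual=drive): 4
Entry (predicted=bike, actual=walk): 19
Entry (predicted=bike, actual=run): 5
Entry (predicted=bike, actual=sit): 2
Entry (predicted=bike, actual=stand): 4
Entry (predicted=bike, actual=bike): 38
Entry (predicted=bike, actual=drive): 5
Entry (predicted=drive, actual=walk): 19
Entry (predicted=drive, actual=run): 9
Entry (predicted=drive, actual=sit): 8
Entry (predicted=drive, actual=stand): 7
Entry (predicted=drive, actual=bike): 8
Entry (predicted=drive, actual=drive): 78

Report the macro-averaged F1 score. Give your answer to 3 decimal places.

0.664

Per-class F1 score (2·TP/(2·TP+FP+FN)):
  walk: TP=123, FP=8+5+4+5+4=26, FN=14+8+11+19+19=71 → 246/343 = 0.7172
  run: TP=46, FP=14+6+11+5+8=44, FN=8+5+10+5+9=37 → 92/173 = 0.5318
  sit: TP=127, FP=8+5+5+12+1=31, FN=5+6+4+2+8=25 → 254/310 = 0.8194
  stand: TP=85, FP=11+10+4+6+4=35, FN=4+11+5+4+7=31 → 170/236 = 0.7203
  bike: TP=38, FP=19+5+2+4+5=35, FN=5+5+12+6+8=36 → 76/147 = 0.5170
  drive: TP=78, FP=19+9+8+7+8=51, FN=4+8+1+4+5=22 → 156/229 = 0.6812
Macro-F1 score = mean = (0.7172 + 0.5318 + 0.8194 + 0.7203 + 0.5170 + 0.6812) / 6 = 0.664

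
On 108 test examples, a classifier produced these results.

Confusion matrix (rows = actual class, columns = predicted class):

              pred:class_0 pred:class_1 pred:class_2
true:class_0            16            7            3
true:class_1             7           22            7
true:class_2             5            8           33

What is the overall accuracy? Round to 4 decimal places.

0.6574

Accuracy = trace / total = (16+22+33=71) / 108 = 71/108 = 0.6574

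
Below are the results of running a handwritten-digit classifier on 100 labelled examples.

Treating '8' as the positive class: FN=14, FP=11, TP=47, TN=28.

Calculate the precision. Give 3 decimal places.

Precision = TP/(TP+FP) = 47/(47+11) = 47/58 = 0.810

0.810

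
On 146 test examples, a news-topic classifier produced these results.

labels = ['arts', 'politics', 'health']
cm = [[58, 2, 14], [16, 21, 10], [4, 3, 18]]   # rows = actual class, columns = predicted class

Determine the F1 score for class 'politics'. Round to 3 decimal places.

Take TP from the diagonal, FP from the rest of the 'politics' prediction marginal, FN from the rest of the 'politics' actual marginal.
F1 score = 2·TP/(2·TP+FP+FN).
politics: TP=21, FP=2+3=5, FN=16+10=26 → 42/73 = 0.5753

0.575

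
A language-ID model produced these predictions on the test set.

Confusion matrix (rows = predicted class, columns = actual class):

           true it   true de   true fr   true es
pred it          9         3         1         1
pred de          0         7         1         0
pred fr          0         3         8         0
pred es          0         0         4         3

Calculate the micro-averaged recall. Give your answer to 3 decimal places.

Micro-averaging pools counts across classes: ΣTP=27, ΣFP=13, ΣFN=13.
Micro-recall = TP/(TP+FN) on pooled counts = 0.675 (equals overall accuracy in single-label multiclass).

0.675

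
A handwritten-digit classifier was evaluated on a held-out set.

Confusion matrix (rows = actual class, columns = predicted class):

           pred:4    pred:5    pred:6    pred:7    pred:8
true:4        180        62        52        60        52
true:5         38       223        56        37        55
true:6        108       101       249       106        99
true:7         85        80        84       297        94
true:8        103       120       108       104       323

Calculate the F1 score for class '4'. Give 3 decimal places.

Take TP from the diagonal, FP from the rest of the '4' prediction marginal, FN from the rest of the '4' actual marginal.
F1 score = 2·TP/(2·TP+FP+FN).
4: TP=180, FP=38+108+85+103=334, FN=62+52+60+52=226 → 360/920 = 0.3913

0.391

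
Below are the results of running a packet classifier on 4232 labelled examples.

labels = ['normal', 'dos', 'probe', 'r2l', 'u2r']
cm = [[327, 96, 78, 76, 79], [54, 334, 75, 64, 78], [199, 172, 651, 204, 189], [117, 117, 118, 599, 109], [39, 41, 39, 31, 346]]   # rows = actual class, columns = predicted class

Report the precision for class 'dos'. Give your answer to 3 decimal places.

0.439

Take TP from the diagonal, FP from the rest of the 'dos' prediction marginal, FN from the rest of the 'dos' actual marginal.
precision = TP/(TP+FP).
dos: TP=334, FP=96+172+117+41=426 → 334/760 = 0.4395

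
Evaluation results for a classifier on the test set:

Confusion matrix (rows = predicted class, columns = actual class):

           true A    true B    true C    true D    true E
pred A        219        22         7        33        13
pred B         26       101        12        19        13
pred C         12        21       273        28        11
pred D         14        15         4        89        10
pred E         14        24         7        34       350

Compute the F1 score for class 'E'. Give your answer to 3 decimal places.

Take TP from the diagonal, FP from the rest of the 'E' prediction marginal, FN from the rest of the 'E' actual marginal.
F1 score = 2·TP/(2·TP+FP+FN).
E: TP=350, FP=14+24+7+34=79, FN=13+13+11+10=47 → 700/826 = 0.8475

0.847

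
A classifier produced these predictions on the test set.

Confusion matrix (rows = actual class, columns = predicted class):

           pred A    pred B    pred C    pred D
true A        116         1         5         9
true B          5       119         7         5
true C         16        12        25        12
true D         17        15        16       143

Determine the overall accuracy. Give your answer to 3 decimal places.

0.771

Accuracy = trace / total = (116+119+25+143=403) / 523 = 403/523 = 0.771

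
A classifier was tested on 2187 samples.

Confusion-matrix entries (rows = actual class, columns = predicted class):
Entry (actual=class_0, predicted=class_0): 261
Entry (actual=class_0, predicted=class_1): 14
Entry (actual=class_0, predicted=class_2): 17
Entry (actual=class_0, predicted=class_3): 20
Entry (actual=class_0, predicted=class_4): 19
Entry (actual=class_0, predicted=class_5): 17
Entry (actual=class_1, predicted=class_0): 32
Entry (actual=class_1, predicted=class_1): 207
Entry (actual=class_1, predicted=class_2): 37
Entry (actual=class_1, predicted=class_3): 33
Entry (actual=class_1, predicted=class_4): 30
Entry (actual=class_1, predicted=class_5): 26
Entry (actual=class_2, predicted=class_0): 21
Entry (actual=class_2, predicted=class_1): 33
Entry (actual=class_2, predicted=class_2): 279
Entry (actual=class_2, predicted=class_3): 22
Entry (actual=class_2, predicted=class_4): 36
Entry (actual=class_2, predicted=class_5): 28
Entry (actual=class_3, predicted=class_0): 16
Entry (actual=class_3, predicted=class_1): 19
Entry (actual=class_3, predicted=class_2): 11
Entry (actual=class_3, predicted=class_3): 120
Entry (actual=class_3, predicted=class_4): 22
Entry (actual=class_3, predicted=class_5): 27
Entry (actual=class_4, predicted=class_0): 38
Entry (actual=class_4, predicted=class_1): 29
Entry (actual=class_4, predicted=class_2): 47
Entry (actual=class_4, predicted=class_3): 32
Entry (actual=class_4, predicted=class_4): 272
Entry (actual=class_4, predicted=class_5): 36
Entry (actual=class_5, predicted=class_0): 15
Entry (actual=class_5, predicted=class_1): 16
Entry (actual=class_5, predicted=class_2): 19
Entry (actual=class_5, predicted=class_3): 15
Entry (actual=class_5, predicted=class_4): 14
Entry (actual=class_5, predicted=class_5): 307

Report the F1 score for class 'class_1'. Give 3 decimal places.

Take TP from the diagonal, FP from the rest of the 'class_1' prediction marginal, FN from the rest of the 'class_1' actual marginal.
F1 score = 2·TP/(2·TP+FP+FN).
class_1: TP=207, FP=14+33+19+29+16=111, FN=32+37+33+30+26=158 → 414/683 = 0.6061

0.606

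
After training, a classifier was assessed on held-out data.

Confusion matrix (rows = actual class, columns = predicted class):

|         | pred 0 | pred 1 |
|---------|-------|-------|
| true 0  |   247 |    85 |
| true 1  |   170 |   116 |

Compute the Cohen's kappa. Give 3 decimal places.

Observed agreement pₒ = trace/N = 363/618 = 0.5874
Expected agreement pₑ = Σ (rowᵢ·colᵢ)/N² = (332·417 + 286·201)/618² = 0.5130
κ = (pₒ − pₑ)/(1 − pₑ) = (0.5874 − 0.5130)/(1 − 0.5130) = 0.153

0.153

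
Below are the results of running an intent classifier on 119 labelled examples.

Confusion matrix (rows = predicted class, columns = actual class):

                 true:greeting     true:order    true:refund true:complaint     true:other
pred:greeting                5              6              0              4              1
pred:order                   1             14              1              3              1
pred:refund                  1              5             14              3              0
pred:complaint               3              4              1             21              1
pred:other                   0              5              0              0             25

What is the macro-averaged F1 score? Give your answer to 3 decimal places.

Per-class F1 score (2·TP/(2·TP+FP+FN)):
  greeting: TP=5, FP=6+0+4+1=11, FN=1+1+3+0=5 → 10/26 = 0.3846
  order: TP=14, FP=1+1+3+1=6, FN=6+5+4+5=20 → 28/54 = 0.5185
  refund: TP=14, FP=1+5+3+0=9, FN=0+1+1+0=2 → 28/39 = 0.7179
  complaint: TP=21, FP=3+4+1+1=9, FN=4+3+3+0=10 → 42/61 = 0.6885
  other: TP=25, FP=0+5+0+0=5, FN=1+1+0+1=3 → 50/58 = 0.8621
Macro-F1 score = mean = (0.3846 + 0.5185 + 0.7179 + 0.6885 + 0.8621) / 5 = 0.634

0.634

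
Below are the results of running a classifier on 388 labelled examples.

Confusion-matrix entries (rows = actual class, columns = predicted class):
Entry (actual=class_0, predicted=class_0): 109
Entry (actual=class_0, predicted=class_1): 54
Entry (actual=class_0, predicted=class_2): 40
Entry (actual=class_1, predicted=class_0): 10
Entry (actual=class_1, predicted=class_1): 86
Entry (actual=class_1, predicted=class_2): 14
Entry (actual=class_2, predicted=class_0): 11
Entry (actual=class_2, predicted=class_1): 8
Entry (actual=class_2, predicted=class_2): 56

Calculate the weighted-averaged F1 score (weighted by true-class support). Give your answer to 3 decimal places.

Per-class F1 score (2·TP/(2·TP+FP+FN)):
  class_0: TP=109, FP=10+11=21, FN=54+40=94 → 218/333 = 0.6547
  class_1: TP=86, FP=54+8=62, FN=10+14=24 → 172/258 = 0.6667
  class_2: TP=56, FP=40+14=54, FN=11+8=19 → 112/185 = 0.6054
Weighted-F1 score = Σ (supportᵢ/N)·F1 scoreᵢ with N=388: (203/388)·0.6547 + (110/388)·0.6667 + (75/388)·0.6054 = 0.649

0.649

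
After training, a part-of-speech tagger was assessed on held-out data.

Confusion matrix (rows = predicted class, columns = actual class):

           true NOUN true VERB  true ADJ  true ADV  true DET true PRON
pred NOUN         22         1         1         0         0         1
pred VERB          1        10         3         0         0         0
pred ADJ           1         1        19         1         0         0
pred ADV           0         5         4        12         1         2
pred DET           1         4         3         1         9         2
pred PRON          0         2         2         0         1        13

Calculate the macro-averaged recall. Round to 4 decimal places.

Per-class recall (TP/(TP+FN)):
  NOUN: TP=22, FN=1+1+0+1+0=3 → 22/25 = 0.88000
  VERB: TP=10, FN=1+1+5+4+2=13 → 10/23 = 0.43478
  ADJ: TP=19, FN=1+3+4+3+2=13 → 19/32 = 0.59375
  ADV: TP=12, FN=0+0+1+1+0=2 → 12/14 = 0.85714
  DET: TP=9, FN=0+0+0+1+1=2 → 9/11 = 0.81818
  PRON: TP=13, FN=1+0+0+2+2=5 → 13/18 = 0.72222
Macro-recall = mean = (0.88000 + 0.43478 + 0.59375 + 0.85714 + 0.81818 + 0.72222) / 6 = 0.7177

0.7177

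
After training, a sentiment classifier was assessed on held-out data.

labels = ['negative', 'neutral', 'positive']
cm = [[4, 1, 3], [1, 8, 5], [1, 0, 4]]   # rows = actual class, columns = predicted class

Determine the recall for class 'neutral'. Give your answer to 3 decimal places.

Take TP from the diagonal, FP from the rest of the 'neutral' prediction marginal, FN from the rest of the 'neutral' actual marginal.
recall = TP/(TP+FN).
neutral: TP=8, FN=1+5=6 → 8/14 = 0.5714

0.571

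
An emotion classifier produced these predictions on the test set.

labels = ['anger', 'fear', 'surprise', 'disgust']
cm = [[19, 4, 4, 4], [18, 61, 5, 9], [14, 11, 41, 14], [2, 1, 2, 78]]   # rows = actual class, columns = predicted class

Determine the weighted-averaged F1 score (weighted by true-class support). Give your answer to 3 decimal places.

Per-class F1 score (2·TP/(2·TP+FP+FN)):
  anger: TP=19, FP=18+14+2=34, FN=4+4+4=12 → 38/84 = 0.4524
  fear: TP=61, FP=4+11+1=16, FN=18+5+9=32 → 122/170 = 0.7176
  surprise: TP=41, FP=4+5+2=11, FN=14+11+14=39 → 82/132 = 0.6212
  disgust: TP=78, FP=4+9+14=27, FN=2+1+2=5 → 156/188 = 0.8298
Weighted-F1 score = Σ (supportᵢ/N)·F1 scoreᵢ with N=287: (31/287)·0.4524 + (93/287)·0.7176 + (80/287)·0.6212 + (83/287)·0.8298 = 0.695

0.695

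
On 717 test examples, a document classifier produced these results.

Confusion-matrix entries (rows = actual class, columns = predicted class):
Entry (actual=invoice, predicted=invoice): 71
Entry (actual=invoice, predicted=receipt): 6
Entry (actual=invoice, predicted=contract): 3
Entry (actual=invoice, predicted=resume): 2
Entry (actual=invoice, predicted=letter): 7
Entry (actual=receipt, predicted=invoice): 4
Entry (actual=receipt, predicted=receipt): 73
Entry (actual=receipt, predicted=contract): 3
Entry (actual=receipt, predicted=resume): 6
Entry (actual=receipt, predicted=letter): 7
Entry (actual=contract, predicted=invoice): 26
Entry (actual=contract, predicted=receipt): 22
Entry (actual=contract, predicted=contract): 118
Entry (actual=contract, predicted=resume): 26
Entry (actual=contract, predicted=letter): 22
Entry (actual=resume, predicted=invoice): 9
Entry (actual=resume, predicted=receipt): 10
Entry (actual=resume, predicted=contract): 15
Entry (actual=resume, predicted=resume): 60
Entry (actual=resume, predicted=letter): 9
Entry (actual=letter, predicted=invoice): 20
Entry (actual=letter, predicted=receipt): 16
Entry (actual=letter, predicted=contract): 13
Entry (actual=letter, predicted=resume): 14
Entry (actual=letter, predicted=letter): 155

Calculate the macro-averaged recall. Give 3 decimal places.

Per-class recall (TP/(TP+FN)):
  invoice: TP=71, FN=6+3+2+7=18 → 71/89 = 0.7978
  receipt: TP=73, FN=4+3+6+7=20 → 73/93 = 0.7849
  contract: TP=118, FN=26+22+26+22=96 → 118/214 = 0.5514
  resume: TP=60, FN=9+10+15+9=43 → 60/103 = 0.5825
  letter: TP=155, FN=20+16+13+14=63 → 155/218 = 0.7110
Macro-recall = mean = (0.7978 + 0.7849 + 0.5514 + 0.5825 + 0.7110) / 5 = 0.686

0.686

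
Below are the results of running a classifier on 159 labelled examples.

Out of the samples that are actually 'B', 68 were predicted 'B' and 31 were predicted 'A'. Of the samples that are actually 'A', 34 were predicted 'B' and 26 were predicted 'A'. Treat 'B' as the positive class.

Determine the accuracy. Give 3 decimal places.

Accuracy = (TP+TN)/N = (68+26)/159 = 0.591

0.591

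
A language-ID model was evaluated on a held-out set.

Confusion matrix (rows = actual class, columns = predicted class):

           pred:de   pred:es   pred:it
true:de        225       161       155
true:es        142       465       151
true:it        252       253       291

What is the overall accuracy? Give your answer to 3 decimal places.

0.468

Accuracy = trace / total = (225+465+291=981) / 2095 = 981/2095 = 0.468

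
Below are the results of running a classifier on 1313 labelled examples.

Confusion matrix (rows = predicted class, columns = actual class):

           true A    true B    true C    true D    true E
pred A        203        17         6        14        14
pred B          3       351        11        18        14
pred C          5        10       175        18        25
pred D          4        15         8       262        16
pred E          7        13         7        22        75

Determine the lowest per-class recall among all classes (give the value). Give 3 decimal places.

Per-class recall (TP/(TP+FN)):
  A: TP=203, FN=3+5+4+7=19 → 203/222 = 0.9144
  B: TP=351, FN=17+10+15+13=55 → 351/406 = 0.8645
  C: TP=175, FN=6+11+8+7=32 → 175/207 = 0.8454
  D: TP=262, FN=14+18+18+22=72 → 262/334 = 0.7844
  E: TP=75, FN=14+14+25+16=69 → 75/144 = 0.5208
Lowest is class 'E' with recall = 0.521.

0.521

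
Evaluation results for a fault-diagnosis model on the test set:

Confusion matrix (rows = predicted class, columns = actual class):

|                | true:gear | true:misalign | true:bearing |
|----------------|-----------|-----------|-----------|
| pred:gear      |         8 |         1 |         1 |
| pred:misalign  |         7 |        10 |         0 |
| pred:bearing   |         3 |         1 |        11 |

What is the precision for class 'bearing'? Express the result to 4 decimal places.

Take TP from the diagonal, FP from the rest of the 'bearing' prediction marginal, FN from the rest of the 'bearing' actual marginal.
precision = TP/(TP+FP).
bearing: TP=11, FP=3+1=4 → 11/15 = 0.73333

0.7333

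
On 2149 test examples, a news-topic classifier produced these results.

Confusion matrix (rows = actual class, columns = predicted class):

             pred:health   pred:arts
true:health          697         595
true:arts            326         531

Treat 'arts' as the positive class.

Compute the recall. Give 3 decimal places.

Recall = TP/(TP+FN) = 531/(531+326) = 531/857 = 0.620

0.620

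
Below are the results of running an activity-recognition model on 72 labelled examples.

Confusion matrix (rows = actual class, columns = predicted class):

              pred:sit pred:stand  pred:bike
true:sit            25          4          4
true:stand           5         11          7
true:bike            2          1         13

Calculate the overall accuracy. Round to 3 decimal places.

Accuracy = trace / total = (25+11+13=49) / 72 = 49/72 = 0.681

0.681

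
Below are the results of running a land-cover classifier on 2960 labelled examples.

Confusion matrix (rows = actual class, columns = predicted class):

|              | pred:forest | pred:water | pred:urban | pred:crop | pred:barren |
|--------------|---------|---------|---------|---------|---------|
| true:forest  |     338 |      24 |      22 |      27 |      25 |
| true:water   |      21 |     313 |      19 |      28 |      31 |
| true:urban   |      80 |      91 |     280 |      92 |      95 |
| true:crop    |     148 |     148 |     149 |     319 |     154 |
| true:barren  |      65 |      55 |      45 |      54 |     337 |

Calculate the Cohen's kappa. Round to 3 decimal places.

Observed agreement pₒ = trace/N = 1587/2960 = 0.5361
Expected agreement pₑ = Σ (rowᵢ·colᵢ)/N² = (436·652 + 412·631 + 638·515 + 918·520 + 556·642)/2960² = 0.1948
κ = (pₒ − pₑ)/(1 − pₑ) = (0.5361 − 0.1948)/(1 − 0.1948) = 0.424

0.424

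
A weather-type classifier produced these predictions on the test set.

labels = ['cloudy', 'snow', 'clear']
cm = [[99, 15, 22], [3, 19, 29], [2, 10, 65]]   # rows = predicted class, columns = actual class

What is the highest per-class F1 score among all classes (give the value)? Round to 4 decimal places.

0.8250

Per-class F1 score (2·TP/(2·TP+FP+FN)):
  cloudy: TP=99, FP=15+22=37, FN=3+2=5 → 198/240 = 0.82500
  snow: TP=19, FP=3+29=32, FN=15+10=25 → 38/95 = 0.40000
  clear: TP=65, FP=2+10=12, FN=22+29=51 → 130/193 = 0.67358
Highest is class 'cloudy' with F1 score = 0.8250.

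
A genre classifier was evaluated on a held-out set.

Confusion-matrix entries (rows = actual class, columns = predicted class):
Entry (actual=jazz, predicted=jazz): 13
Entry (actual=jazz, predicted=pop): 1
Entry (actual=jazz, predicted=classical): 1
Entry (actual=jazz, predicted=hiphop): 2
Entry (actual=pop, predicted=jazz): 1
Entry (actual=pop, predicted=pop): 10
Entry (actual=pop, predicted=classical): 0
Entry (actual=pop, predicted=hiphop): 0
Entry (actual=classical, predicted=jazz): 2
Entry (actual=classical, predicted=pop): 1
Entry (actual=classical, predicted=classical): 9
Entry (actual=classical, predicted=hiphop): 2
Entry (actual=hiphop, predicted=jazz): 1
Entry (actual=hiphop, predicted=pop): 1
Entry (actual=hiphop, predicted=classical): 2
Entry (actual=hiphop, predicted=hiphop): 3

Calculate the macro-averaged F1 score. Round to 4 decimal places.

0.6797

Per-class F1 score (2·TP/(2·TP+FP+FN)):
  jazz: TP=13, FP=1+2+1=4, FN=1+1+2=4 → 26/34 = 0.76471
  pop: TP=10, FP=1+1+1=3, FN=1+0+0=1 → 20/24 = 0.83333
  classical: TP=9, FP=1+0+2=3, FN=2+1+2=5 → 18/26 = 0.69231
  hiphop: TP=3, FP=2+0+2=4, FN=1+1+2=4 → 6/14 = 0.42857
Macro-F1 score = mean = (0.76471 + 0.83333 + 0.69231 + 0.42857) / 4 = 0.6797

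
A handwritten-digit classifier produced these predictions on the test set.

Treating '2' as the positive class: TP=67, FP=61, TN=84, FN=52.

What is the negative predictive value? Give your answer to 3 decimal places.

NPV = TN/(TN+FN) = 84/(84+52) = 0.618

0.618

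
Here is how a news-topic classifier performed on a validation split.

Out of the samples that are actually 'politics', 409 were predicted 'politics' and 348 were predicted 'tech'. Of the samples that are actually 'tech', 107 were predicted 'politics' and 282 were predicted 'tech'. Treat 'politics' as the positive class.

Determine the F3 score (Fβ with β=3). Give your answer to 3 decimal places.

Fβ = (1+β²)·TP / ((1+β²)·TP + β²·FN + FP), with β²=9
= 10·409 / (10·409 + 9·348 + 107) = 0.558

0.558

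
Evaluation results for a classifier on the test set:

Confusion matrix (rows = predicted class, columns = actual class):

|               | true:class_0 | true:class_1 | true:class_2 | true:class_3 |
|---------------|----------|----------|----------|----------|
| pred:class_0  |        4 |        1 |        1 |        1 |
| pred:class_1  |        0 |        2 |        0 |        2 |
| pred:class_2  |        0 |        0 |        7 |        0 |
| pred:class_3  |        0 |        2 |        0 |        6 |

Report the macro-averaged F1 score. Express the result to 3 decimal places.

0.703

Per-class F1 score (2·TP/(2·TP+FP+FN)):
  class_0: TP=4, FP=1+1+1=3, FN=0+0+0=0 → 8/11 = 0.7273
  class_1: TP=2, FP=0+0+2=2, FN=1+0+2=3 → 4/9 = 0.4444
  class_2: TP=7, FP=0+0+0=0, FN=1+0+0=1 → 14/15 = 0.9333
  class_3: TP=6, FP=0+2+0=2, FN=1+2+0=3 → 12/17 = 0.7059
Macro-F1 score = mean = (0.7273 + 0.4444 + 0.9333 + 0.7059) / 4 = 0.703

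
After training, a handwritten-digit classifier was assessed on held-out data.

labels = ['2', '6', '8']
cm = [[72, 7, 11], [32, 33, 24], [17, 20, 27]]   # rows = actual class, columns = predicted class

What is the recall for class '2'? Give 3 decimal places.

Treat '2' as positive and all other classes as negative.
recall = TP/(TP+FN).
2: TP=72, FN=7+11=18 → 72/90 = 0.8000

0.800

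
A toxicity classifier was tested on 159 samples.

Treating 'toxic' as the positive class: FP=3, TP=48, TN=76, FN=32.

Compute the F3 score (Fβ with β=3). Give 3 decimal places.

0.623

Fβ = (1+β²)·TP / ((1+β²)·TP + β²·FN + FP), with β²=9
= 10·48 / (10·48 + 9·32 + 3) = 0.623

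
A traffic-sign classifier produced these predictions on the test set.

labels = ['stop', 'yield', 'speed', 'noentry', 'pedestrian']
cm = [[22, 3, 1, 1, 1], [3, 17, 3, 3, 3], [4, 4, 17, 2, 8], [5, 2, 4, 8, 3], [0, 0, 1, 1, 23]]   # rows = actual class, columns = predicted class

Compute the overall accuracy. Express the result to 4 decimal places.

Accuracy = trace / total = (22+17+17+8+23=87) / 139 = 87/139 = 0.6259

0.6259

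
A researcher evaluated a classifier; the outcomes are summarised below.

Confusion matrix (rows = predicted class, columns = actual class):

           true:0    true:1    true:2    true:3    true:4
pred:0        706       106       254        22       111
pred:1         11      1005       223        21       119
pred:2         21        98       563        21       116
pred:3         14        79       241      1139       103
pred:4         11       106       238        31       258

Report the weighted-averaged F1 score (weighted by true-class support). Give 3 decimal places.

0.634

Per-class F1 score (2·TP/(2·TP+FP+FN)):
  0: TP=706, FP=106+254+22+111=493, FN=11+21+14+11=57 → 1412/1962 = 0.7197
  1: TP=1005, FP=11+223+21+119=374, FN=106+98+79+106=389 → 2010/2773 = 0.7248
  2: TP=563, FP=21+98+21+116=256, FN=254+223+241+238=956 → 1126/2338 = 0.4816
  3: TP=1139, FP=14+79+241+103=437, FN=22+21+21+31=95 → 2278/2810 = 0.8107
  4: TP=258, FP=11+106+238+31=386, FN=111+119+116+103=449 → 516/1351 = 0.3819
Weighted-F1 score = Σ (supportᵢ/N)·F1 scoreᵢ with N=5617: (763/5617)·0.7197 + (1394/5617)·0.7248 + (1519/5617)·0.4816 + (1234/5617)·0.8107 + (707/5617)·0.3819 = 0.634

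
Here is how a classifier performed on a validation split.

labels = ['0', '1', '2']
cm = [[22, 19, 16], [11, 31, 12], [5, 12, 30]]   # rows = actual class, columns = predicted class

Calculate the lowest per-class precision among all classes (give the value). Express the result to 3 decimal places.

0.500

Per-class precision (TP/(TP+FP)):
  0: TP=22, FP=11+5=16 → 22/38 = 0.5789
  1: TP=31, FP=19+12=31 → 31/62 = 0.5000
  2: TP=30, FP=16+12=28 → 30/58 = 0.5172
Lowest is class '1' with precision = 0.500.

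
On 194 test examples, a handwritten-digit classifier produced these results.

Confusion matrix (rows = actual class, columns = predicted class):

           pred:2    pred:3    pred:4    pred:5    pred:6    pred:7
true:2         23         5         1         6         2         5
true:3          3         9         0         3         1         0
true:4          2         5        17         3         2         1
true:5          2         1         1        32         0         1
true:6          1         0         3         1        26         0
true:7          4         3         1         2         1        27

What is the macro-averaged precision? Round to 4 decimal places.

Per-class precision (TP/(TP+FP)):
  2: TP=23, FP=3+2+2+1+4=12 → 23/35 = 0.65714
  3: TP=9, FP=5+5+1+0+3=14 → 9/23 = 0.39130
  4: TP=17, FP=1+0+1+3+1=6 → 17/23 = 0.73913
  5: TP=32, FP=6+3+3+1+2=15 → 32/47 = 0.68085
  6: TP=26, FP=2+1+2+0+1=6 → 26/32 = 0.81250
  7: TP=27, FP=5+0+1+1+0=7 → 27/34 = 0.79412
Macro-precision = mean = (0.65714 + 0.39130 + 0.73913 + 0.68085 + 0.81250 + 0.79412) / 6 = 0.6792

0.6792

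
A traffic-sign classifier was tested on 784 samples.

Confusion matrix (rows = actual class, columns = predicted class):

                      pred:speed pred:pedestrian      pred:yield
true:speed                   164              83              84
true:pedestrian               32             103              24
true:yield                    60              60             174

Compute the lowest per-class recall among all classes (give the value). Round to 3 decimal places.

Per-class recall (TP/(TP+FN)):
  speed: TP=164, FN=83+84=167 → 164/331 = 0.4955
  pedestrian: TP=103, FN=32+24=56 → 103/159 = 0.6478
  yield: TP=174, FN=60+60=120 → 174/294 = 0.5918
Lowest is class 'speed' with recall = 0.495.

0.495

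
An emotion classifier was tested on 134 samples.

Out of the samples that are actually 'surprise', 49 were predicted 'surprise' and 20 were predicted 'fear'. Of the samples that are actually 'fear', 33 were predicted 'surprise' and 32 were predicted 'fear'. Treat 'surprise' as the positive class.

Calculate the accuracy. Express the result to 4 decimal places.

0.6045

Accuracy = (TP+TN)/N = (49+32)/134 = 0.6045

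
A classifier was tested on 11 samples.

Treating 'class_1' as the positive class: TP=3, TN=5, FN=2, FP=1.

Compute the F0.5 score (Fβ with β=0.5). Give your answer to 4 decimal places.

Fβ = (1+β²)·TP / ((1+β²)·TP + β²·FN + FP), with β²=1/4
= 1.25·3 / (1.25·3 + 0.25·2 + 1) = 0.7143

0.7143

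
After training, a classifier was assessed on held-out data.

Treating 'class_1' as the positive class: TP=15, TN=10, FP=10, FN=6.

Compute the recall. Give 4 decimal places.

Recall = TP/(TP+FN) = 15/(15+6) = 15/21 = 0.7143

0.7143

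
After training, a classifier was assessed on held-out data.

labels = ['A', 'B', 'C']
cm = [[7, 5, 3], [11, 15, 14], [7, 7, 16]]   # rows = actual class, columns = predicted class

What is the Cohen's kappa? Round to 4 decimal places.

0.1642

Observed agreement pₒ = trace/N = 38/85 = 0.44706
Expected agreement pₑ = Σ (rowᵢ·colᵢ)/N² = (15·25 + 40·27 + 30·33)/85² = 0.33841
κ = (pₒ − pₑ)/(1 − pₑ) = (0.44706 − 0.33841)/(1 − 0.33841) = 0.1642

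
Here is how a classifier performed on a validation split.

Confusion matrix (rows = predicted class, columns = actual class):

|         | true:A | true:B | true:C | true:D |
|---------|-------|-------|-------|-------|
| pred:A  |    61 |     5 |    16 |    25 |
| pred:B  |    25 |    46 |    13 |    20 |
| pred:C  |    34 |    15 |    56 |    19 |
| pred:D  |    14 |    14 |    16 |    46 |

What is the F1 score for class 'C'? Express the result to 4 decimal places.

Treat 'C' as positive and all other classes as negative.
F1 score = 2·TP/(2·TP+FP+FN).
C: TP=56, FP=34+15+19=68, FN=16+13+16=45 → 112/225 = 0.49778

0.4978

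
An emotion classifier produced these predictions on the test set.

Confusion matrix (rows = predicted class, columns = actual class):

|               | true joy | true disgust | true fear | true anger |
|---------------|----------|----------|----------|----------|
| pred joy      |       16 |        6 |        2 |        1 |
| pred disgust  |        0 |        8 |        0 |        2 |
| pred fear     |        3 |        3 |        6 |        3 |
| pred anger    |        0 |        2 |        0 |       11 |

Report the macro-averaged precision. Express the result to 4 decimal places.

Per-class precision (TP/(TP+FP)):
  joy: TP=16, FP=6+2+1=9 → 16/25 = 0.64000
  disgust: TP=8, FP=0+0+2=2 → 8/10 = 0.80000
  fear: TP=6, FP=3+3+3=9 → 6/15 = 0.40000
  anger: TP=11, FP=0+2+0=2 → 11/13 = 0.84615
Macro-precision = mean = (0.64000 + 0.80000 + 0.40000 + 0.84615) / 4 = 0.6715

0.6715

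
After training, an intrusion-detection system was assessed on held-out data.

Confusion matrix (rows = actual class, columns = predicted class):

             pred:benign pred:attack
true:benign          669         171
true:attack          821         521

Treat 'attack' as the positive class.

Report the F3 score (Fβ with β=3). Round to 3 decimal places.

0.408

Fβ = (1+β²)·TP / ((1+β²)·TP + β²·FN + FP), with β²=9
= 10·521 / (10·521 + 9·821 + 171) = 0.408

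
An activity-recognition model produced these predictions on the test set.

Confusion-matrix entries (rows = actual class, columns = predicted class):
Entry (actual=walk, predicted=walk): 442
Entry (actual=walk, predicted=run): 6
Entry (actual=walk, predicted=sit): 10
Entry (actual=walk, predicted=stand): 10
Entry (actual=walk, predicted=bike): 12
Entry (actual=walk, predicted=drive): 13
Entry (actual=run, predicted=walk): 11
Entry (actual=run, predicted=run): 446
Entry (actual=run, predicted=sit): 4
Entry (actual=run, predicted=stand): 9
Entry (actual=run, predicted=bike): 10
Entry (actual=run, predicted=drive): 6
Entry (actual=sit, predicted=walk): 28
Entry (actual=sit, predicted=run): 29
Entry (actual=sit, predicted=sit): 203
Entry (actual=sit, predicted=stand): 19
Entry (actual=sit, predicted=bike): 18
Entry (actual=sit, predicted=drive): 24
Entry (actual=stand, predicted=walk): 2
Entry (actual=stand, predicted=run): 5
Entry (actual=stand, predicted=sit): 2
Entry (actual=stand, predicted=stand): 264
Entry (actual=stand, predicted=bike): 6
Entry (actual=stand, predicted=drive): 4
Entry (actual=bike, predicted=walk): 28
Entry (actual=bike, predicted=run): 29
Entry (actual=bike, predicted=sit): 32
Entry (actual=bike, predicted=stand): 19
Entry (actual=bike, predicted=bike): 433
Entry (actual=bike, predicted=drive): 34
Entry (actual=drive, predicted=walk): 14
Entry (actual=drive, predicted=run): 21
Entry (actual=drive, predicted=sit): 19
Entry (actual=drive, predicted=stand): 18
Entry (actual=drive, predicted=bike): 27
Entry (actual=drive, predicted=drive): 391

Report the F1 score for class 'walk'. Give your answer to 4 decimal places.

Treat 'walk' as positive and all other classes as negative.
F1 score = 2·TP/(2·TP+FP+FN).
walk: TP=442, FP=11+28+2+28+14=83, FN=6+10+10+12+13=51 → 884/1018 = 0.86837

0.8684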